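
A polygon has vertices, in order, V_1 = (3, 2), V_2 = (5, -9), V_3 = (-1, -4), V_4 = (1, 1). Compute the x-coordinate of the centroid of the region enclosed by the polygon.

13/6

Apply the shoelace (surveyor's) formula. First the cross-terms c_i = x_i·y_{i+1} − x_{i+1}·y_i:
  -37, -29, 3, -1  ⇒  2A = -64, A = -32.
Then Σ (x_i + x_{i+1})·c_i = -416, so x̄ = -416 / (6·(-32)) = 13/6.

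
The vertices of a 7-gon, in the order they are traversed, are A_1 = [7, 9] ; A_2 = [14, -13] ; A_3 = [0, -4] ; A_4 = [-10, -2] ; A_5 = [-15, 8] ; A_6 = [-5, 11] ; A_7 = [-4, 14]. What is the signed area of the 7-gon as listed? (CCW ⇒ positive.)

Σ = (-217) + (-56) + (-40) + (-110) + (-125) + (-26) + (-134) = -708
Signed area = Σ/2 = -354 (negative ⇒ clockwise traversal).

-354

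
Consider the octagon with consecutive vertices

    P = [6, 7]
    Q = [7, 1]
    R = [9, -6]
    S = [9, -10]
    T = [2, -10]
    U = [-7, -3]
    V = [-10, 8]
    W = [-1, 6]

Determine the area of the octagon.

228.5

Σ = (-43) + (-51) + (-36) + (-70) + (-76) + (-86) + (-52) + (-43) = -457
Area = |Σ|/2 = 228.5.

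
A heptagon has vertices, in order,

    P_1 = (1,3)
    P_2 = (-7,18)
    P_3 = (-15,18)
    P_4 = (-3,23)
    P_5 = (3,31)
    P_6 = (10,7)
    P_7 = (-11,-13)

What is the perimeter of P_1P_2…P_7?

|P_1P_2| = √((-8)² + (15)²) = √289 = 17
|P_2P_3| = √((-8)² + (0)²) = √64 = 8
|P_3P_4| = √((12)² + (5)²) = √169 = 13
|P_4P_5| = √((6)² + (8)²) = √100 = 10
|P_5P_6| = √((7)² + (-24)²) = √625 = 25
|P_6P_7| = √((-21)² + (-20)²) = √841 = 29
|P_7P_1| = √((12)² + (16)²) = √400 = 20
Perimeter = 17 + 8 + 13 + 10 + 25 + 29 + 20 = 122.

122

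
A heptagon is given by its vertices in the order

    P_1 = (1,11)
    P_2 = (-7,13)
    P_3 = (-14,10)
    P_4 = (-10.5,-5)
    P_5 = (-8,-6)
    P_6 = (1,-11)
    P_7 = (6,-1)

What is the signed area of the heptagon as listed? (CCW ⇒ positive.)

313

Apply the shoelace formula: 2A = Σ (x_i·y_{i+1} − x_{i+1}·y_i), indices taken mod 7.
P_1→P_2: (1)(13) − (-7)(11) = 90
P_2→P_3: (-7)(10) − (-14)(13) = 112
P_3→P_4: (-14)(-5) − (-10.5)(10) = 175
P_4→P_5: (-10.5)(-6) − (-8)(-5) = 23
P_5→P_6: (-8)(-11) − (1)(-6) = 94
P_6→P_7: (1)(-1) − (6)(-11) = 65
P_7→P_1: (6)(11) − (1)(-1) = 67
Σ = 626
Signed area = Σ/2 = 313 (positive ⇒ counter-clockwise traversal).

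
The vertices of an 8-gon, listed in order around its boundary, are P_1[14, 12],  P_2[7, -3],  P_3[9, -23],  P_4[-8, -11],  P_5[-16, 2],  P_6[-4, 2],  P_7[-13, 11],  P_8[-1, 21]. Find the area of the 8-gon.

672.5

Apply the shoelace (surveyor's) formula: 2A = Σ (x_i·y_{i+1} − x_{i+1}·y_i), indices taken mod 8.
P_1→P_2: (14)(-3) − (7)(12) = -126
P_2→P_3: (7)(-23) − (9)(-3) = -134
P_3→P_4: (9)(-11) − (-8)(-23) = -283
P_4→P_5: (-8)(2) − (-16)(-11) = -192
P_5→P_6: (-16)(2) − (-4)(2) = -24
P_6→P_7: (-4)(11) − (-13)(2) = -18
P_7→P_8: (-13)(21) − (-1)(11) = -262
P_8→P_1: (-1)(12) − (14)(21) = -306
Σ = -1345
Area = |Σ|/2 = 672.5.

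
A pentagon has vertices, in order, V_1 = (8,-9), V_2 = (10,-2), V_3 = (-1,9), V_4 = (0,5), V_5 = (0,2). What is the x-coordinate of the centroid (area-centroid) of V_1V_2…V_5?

667/141

Apply the surveyor's formula. First the cross-terms c_i = x_i·y_{i+1} − x_{i+1}·y_i:
  74, 88, -5, 0, -16  ⇒  2A = 141, A = 70.5.
Then Σ (x_i + x_{i+1})·c_i = 2001, so x̄ = 2001 / (6·70.5) = 667/141.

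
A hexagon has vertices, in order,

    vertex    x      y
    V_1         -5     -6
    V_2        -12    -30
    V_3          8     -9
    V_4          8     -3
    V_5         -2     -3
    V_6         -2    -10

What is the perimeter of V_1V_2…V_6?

82

|V_1V_2| = √((-7)² + (-24)²) = √625 = 25
|V_2V_3| = √((20)² + (21)²) = √841 = 29
|V_3V_4| = √((0)² + (6)²) = √36 = 6
|V_4V_5| = √((-10)² + (0)²) = √100 = 10
|V_5V_6| = √((0)² + (-7)²) = √49 = 7
|V_6V_1| = √((-3)² + (4)²) = √25 = 5
Perimeter = 25 + 29 + 6 + 10 + 7 + 5 = 82.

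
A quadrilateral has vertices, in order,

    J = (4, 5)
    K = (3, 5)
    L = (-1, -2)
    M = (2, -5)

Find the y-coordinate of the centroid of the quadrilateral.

Apply the surveyor's formula. First the cross-terms c_i = x_i·y_{i+1} − x_{i+1}·y_i:
  5, -1, 9, 30  ⇒  2A = 43, A = 21.5.
Then Σ (y_i + y_{i+1})·c_i = -16, so ȳ = -16 / (6·21.5) = -16/129.

-16/129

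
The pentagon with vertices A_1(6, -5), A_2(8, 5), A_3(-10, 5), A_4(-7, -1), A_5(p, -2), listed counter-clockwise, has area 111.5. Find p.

The doubled signed area Σ (x_i y_{i+1} − x_{i+1} y_i) is linear in p.
With p=0 it equals 231; the coefficient of p is -4 (from the two edges through A_5).
So -4·p + 231 = 2·111.5 = 223 ⇒ p = 2.

2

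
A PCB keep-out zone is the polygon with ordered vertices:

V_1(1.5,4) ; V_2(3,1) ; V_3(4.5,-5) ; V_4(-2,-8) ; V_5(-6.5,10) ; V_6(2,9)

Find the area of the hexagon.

116

Σ = (-10.5) + (-19.5) + (-46) + (-72) + (-78.5) + (-5.5) = -232
Area = |Σ|/2 = 116.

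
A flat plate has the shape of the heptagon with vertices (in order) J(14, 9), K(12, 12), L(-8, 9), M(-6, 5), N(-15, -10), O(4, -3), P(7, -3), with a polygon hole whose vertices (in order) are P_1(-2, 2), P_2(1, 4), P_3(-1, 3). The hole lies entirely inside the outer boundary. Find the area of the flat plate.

Outer boundary:
Cross-terms: 60, 204, 14, 135, 85, 9, 105  ⇒  Σ = 612
Area = |Σ|/2 = 306.
Hole:
Apply Gauss's area formula: 2A = Σ (x_i·y_{i+1} − x_{i+1}·y_i), indices taken mod 3.
P_1→P_2: (-2)(4) − (1)(2) = -10
P_2→P_3: (1)(3) − (-1)(4) = 7
P_3→P_1: (-1)(2) − (-2)(3) = 4
Σ = 1
Area = |Σ|/2 = 0.5.
Net area = 306 − 0.5 = 305.5.

305.5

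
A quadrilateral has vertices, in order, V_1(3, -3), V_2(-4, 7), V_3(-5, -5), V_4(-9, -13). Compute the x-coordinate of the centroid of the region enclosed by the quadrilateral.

-118/45

Apply the shoelace formula. First the cross-terms c_i = x_i·y_{i+1} − x_{i+1}·y_i:
  9, 55, 20, 66  ⇒  2A = 150, A = 75.
Then Σ (x_i + x_{i+1})·c_i = -1180, so x̄ = -1180 / (6·75) = -118/45.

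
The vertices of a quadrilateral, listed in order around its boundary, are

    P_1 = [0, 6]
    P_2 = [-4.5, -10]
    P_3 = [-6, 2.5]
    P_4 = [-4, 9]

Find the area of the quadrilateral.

56.125

Apply the shoelace formula: 2A = Σ (x_i·y_{i+1} − x_{i+1}·y_i), indices taken mod 4.
Cross-terms: 27, -71.25, -44, -24  ⇒  Σ = -112.25
Area = |Σ|/2 = 56.125.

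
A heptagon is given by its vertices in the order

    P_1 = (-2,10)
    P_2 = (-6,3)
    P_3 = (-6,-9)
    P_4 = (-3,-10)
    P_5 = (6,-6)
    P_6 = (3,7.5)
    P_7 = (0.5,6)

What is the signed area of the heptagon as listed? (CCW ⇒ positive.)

165.625

Apply the surveyor's formula: 2A = Σ (x_i·y_{i+1} − x_{i+1}·y_i), indices taken mod 7.
P_1→P_2: (-2)(3) − (-6)(10) = 54
P_2→P_3: (-6)(-9) − (-6)(3) = 72
P_3→P_4: (-6)(-10) − (-3)(-9) = 33
P_4→P_5: (-3)(-6) − (6)(-10) = 78
P_5→P_6: (6)(7.5) − (3)(-6) = 63
P_6→P_7: (3)(6) − (0.5)(7.5) = 14.25
P_7→P_1: (0.5)(10) − (-2)(6) = 17
Σ = 331.25
Signed area = Σ/2 = 165.625 (positive ⇒ counter-clockwise traversal).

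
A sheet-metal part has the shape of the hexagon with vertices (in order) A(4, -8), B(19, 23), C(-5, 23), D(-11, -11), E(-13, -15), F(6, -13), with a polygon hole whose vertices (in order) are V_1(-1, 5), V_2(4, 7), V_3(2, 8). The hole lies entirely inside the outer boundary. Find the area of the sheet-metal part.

Outer boundary:
Apply Gauss's area formula: 2A = Σ (x_i·y_{i+1} − x_{i+1}·y_i), indices taken mod 6.
Σ = (244) + (552) + (308) + (22) + (259) + (4) = 1389
Area = |Σ|/2 = 694.5.
Hole:
Apply the shoelace (surveyor's) formula: 2A = Σ (x_i·y_{i+1} − x_{i+1}·y_i), indices taken mod 3.
Σ = (-27) + (18) + (18) = 9
Area = |Σ|/2 = 4.5.
Net area = 694.5 − 4.5 = 690.

690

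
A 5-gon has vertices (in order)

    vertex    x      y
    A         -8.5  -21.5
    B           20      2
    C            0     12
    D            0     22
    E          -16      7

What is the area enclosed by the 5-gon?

Apply the shoelace formula: 2A = Σ (x_i·y_{i+1} − x_{i+1}·y_i), indices taken mod 5.
A→B: (-8.5)(2) − (20)(-21.5) = 413
B→C: (20)(12) − (0)(2) = 240
C→D: (0)(22) − (0)(12) = 0
D→E: (0)(7) − (-16)(22) = 352
E→A: (-16)(-21.5) − (-8.5)(7) = 403.5
Σ = 1408.5
Area = |Σ|/2 = 704.25.

704.25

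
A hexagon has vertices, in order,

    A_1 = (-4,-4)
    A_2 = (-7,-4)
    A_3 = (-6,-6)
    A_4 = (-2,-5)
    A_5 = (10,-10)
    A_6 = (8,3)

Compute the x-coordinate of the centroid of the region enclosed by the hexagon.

Apply Gauss's area formula. First the cross-terms c_i = x_i·y_{i+1} − x_{i+1}·y_i:
  -12, 18, 18, 70, 110, -20  ⇒  2A = 184, A = 92.
Then Σ (x_i + x_{i+1})·c_i = 2214, so x̄ = 2214 / (6·92) = 369/92.

369/92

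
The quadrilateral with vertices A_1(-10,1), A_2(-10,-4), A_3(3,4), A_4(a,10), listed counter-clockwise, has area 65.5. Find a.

7

Write out the shoelace sum; only the two edges meeting at A_4 involve a:
2·Area = [(3·10 − a·4) + (a·1 − (-10)·10)] + 22
       = -3·a + 152 = 131
⇒ a = 7.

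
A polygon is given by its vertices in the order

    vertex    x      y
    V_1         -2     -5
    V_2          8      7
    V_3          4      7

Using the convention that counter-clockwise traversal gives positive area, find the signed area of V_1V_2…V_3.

24

Σ = (26) + (28) + (-6) = 48
Signed area = Σ/2 = 24 (positive ⇒ counter-clockwise traversal).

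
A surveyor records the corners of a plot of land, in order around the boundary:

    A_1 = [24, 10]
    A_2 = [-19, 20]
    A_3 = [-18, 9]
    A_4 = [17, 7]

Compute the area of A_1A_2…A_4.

291

Apply the surveyor's formula: 2A = Σ (x_i·y_{i+1} − x_{i+1}·y_i), indices taken mod 4.
Σ = (670) + (189) + (-279) + (2) = 582
Area = |Σ|/2 = 291.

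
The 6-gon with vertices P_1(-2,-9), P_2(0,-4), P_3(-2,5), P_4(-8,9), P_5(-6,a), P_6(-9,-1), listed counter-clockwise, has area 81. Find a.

1

The doubled signed area Σ (x_i y_{i+1} − x_{i+1} y_i) is linear in a.
With a=0 it equals 161; the coefficient of a is 1 (from the two edges through P_5).
So 1·a + 161 = 2·81 = 162 ⇒ a = 1.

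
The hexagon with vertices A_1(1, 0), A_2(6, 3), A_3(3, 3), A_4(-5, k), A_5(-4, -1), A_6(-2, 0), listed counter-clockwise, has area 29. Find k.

4

The doubled signed area Σ (x_i y_{i+1} − x_{i+1} y_i) is linear in k.
With k=0 it equals 30; the coefficient of k is 7 (from the two edges through A_4).
So 7·k + 30 = 2·29 = 58 ⇒ k = 4.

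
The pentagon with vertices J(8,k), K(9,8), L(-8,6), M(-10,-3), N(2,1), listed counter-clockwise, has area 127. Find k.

0

The doubled signed area Σ (x_i y_{i+1} − x_{i+1} y_i) is linear in k.
With k=0 it equals 254; the coefficient of k is -7 (from the two edges through J).
So -7·k + 254 = 2·127 = 254 ⇒ k = 0.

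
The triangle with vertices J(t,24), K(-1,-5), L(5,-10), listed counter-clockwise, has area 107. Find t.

7

Write out the shoelace sum; only the two edges meeting at J involve t:
2·Area = [(5·24 − t·(-10)) + (t·(-5) − (-1)·24)] + 35
       = 5·t + 179 = 214
⇒ t = 7.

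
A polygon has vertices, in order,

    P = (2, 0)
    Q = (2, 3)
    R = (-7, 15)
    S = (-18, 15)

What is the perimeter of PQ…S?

|PQ| = √((0)² + (3)²) = √9 = 3
|QR| = √((-9)² + (12)²) = √225 = 15
|RS| = √((-11)² + (0)²) = √121 = 11
|SP| = √((20)² + (-15)²) = √625 = 25
Perimeter = 3 + 15 + 11 + 25 = 54.

54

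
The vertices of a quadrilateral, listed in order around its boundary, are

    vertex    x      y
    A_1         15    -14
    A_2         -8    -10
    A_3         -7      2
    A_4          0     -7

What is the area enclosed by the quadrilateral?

97

Apply Gauss's area formula: 2A = Σ (x_i·y_{i+1} − x_{i+1}·y_i), indices taken mod 4.
A_1→A_2: (15)(-10) − (-8)(-14) = -262
A_2→A_3: (-8)(2) − (-7)(-10) = -86
A_3→A_4: (-7)(-7) − (0)(2) = 49
A_4→A_1: (0)(-14) − (15)(-7) = 105
Σ = -194
Area = |Σ|/2 = 97.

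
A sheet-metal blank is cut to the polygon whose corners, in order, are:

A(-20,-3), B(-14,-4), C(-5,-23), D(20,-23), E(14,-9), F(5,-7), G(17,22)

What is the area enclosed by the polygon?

Apply Gauss's area formula: 2A = Σ (x_i·y_{i+1} − x_{i+1}·y_i), indices taken mod 7.
A→B: (-20)(-4) − (-14)(-3) = 38
B→C: (-14)(-23) − (-5)(-4) = 302
C→D: (-5)(-23) − (20)(-23) = 575
D→E: (20)(-9) − (14)(-23) = 142
E→F: (14)(-7) − (5)(-9) = -53
F→G: (5)(22) − (17)(-7) = 229
G→A: (17)(-3) − (-20)(22) = 389
Σ = 1622
Area = |Σ|/2 = 811.

811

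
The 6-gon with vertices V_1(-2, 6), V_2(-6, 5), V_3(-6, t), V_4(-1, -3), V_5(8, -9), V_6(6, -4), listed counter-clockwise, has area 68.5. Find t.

The doubled signed area Σ (x_i y_{i+1} − x_{i+1} y_i) is linear in t.
With t=0 it equals 157; the coefficient of t is -5 (from the two edges through V_3).
So -5·t + 157 = 2·68.5 = 137 ⇒ t = 4.

4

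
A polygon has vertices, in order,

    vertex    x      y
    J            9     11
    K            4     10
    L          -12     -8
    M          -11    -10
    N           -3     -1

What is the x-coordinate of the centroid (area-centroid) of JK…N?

-80/41

Apply Gauss's area formula. First the cross-terms c_i = x_i·y_{i+1} − x_{i+1}·y_i:
  46, 88, 32, -19, -24  ⇒  2A = 123, A = 61.5.
Then Σ (x_i + x_{i+1})·c_i = -720, so x̄ = -720 / (6·61.5) = -80/41.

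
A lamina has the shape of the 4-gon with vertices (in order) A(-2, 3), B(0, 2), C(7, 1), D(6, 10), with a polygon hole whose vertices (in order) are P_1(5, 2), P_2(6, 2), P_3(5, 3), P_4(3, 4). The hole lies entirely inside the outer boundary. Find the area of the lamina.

Outer boundary:
Cross-terms: -4, -14, 64, 38  ⇒  Σ = 84
Area = |Σ|/2 = 42.
Hole:
Σ = (-2) + (8) + (11) + (-14) = 3
Area = |Σ|/2 = 1.5.
Net area = 42 − 1.5 = 40.5.

40.5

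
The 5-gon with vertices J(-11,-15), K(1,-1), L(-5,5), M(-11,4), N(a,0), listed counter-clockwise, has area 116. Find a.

Write out the shoelace sum; only the two edges meeting at N involve a:
2·Area = [((-11)·0 − a·4) + (a·(-15) − (-11)·0)] + 61
       = -19·a + 61 = 232
⇒ a = -9.

-9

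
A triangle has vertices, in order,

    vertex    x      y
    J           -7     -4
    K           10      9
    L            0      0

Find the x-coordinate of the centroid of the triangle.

Apply the shoelace formula. First the cross-terms c_i = x_i·y_{i+1} − x_{i+1}·y_i:
  -23, 0, 0  ⇒  2A = -23, A = -11.5.
Then Σ (x_i + x_{i+1})·c_i = -69, so x̄ = -69 / (6·(-11.5)) = 1.

1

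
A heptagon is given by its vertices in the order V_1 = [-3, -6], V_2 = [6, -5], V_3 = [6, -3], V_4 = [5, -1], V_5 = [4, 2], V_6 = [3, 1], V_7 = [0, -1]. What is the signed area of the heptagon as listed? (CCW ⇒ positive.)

39

Apply Gauss's area formula: 2A = Σ (x_i·y_{i+1} − x_{i+1}·y_i), indices taken mod 7.
V_1→V_2: (-3)(-5) − (6)(-6) = 51
V_2→V_3: (6)(-3) − (6)(-5) = 12
V_3→V_4: (6)(-1) − (5)(-3) = 9
V_4→V_5: (5)(2) − (4)(-1) = 14
V_5→V_6: (4)(1) − (3)(2) = -2
V_6→V_7: (3)(-1) − (0)(1) = -3
V_7→V_1: (0)(-6) − (-3)(-1) = -3
Σ = 78
Signed area = Σ/2 = 39 (positive ⇒ counter-clockwise traversal).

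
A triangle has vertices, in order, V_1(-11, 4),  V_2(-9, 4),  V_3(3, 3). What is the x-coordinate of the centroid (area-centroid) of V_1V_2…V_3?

Apply the surveyor's formula. First the cross-terms c_i = x_i·y_{i+1} − x_{i+1}·y_i:
  -8, -39, 45  ⇒  2A = -2, A = -1.
Then Σ (x_i + x_{i+1})·c_i = 34, so x̄ = 34 / (6·(-1)) = -17/3.

-17/3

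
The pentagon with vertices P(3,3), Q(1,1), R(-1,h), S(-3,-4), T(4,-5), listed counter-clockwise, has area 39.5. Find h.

4

Write out the shoelace sum; only the two edges meeting at R involve h:
2·Area = [(1·h − (-1)·1) + ((-1)·(-4) − (-3)·h)] + 58
       = 4·h + 63 = 79
⇒ h = 4.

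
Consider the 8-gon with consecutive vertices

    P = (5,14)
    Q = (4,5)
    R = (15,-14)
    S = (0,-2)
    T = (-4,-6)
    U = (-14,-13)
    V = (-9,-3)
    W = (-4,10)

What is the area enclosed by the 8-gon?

Apply the shoelace (surveyor's) formula: 2A = Σ (x_i·y_{i+1} − x_{i+1}·y_i), indices taken mod 8.
Cross-terms: -31, -131, -30, -8, -32, -75, -102, -106  ⇒  Σ = -515
Area = |Σ|/2 = 257.5.

257.5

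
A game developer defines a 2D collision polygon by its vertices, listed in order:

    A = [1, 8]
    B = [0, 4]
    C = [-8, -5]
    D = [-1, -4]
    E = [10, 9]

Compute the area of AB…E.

Cross-terms: 4, 32, 27, 31, 71  ⇒  Σ = 165
Area = |Σ|/2 = 82.5.

82.5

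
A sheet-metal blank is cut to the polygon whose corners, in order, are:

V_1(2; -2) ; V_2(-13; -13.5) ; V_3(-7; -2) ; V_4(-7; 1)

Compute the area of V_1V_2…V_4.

65.25

Apply the shoelace formula: 2A = Σ (x_i·y_{i+1} − x_{i+1}·y_i), indices taken mod 4.
Σ = (-53) + (-68.5) + (-21) + (12) = -130.5
Area = |Σ|/2 = 65.25.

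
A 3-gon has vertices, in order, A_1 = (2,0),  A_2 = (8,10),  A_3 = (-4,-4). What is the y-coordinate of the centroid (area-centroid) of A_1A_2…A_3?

Apply the shoelace (surveyor's) formula. First the cross-terms c_i = x_i·y_{i+1} − x_{i+1}·y_i:
  20, 8, 8  ⇒  2A = 36, A = 18.
Then Σ (y_i + y_{i+1})·c_i = 216, so ȳ = 216 / (6·18) = 2.

2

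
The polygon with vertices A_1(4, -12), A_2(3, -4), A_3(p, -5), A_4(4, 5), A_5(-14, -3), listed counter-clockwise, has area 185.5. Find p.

12

The doubled signed area Σ (x_i y_{i+1} − x_{i+1} y_i) is linear in p.
With p=0 it equals 263; the coefficient of p is 9 (from the two edges through A_3).
So 9·p + 263 = 2·185.5 = 371 ⇒ p = 12.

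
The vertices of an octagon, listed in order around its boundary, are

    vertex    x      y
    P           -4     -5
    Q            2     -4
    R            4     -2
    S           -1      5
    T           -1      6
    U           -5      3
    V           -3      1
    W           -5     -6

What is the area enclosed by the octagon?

55

Σ = (26) + (12) + (18) + (-1) + (27) + (4) + (23) + (1) = 110
Area = |Σ|/2 = 55.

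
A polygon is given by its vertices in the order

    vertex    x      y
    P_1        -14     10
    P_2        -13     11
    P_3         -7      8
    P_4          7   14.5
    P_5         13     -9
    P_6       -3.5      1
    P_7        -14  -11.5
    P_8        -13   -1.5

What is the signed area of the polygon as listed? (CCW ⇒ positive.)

Apply the surveyor's formula: 2A = Σ (x_i·y_{i+1} − x_{i+1}·y_i), indices taken mod 8.
Σ = (-24) + (-27) + (-157.5) + (-251.5) + (-18.5) + (54.25) + (-128.5) + (-151) = -703.75
Signed area = Σ/2 = -351.875 (negative ⇒ clockwise traversal).

-351.875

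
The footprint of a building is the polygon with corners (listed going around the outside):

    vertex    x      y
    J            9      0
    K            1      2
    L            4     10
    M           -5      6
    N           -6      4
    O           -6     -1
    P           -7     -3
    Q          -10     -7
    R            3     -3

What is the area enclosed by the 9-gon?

Apply the shoelace (surveyor's) formula: 2A = Σ (x_i·y_{i+1} − x_{i+1}·y_i), indices taken mod 9.
J→K: (9)(2) − (1)(0) = 18
K→L: (1)(10) − (4)(2) = 2
L→M: (4)(6) − (-5)(10) = 74
M→N: (-5)(4) − (-6)(6) = 16
N→O: (-6)(-1) − (-6)(4) = 30
O→P: (-6)(-3) − (-7)(-1) = 11
P→Q: (-7)(-7) − (-10)(-3) = 19
Q→R: (-10)(-3) − (3)(-7) = 51
R→J: (3)(0) − (9)(-3) = 27
Σ = 248
Area = |Σ|/2 = 124.

124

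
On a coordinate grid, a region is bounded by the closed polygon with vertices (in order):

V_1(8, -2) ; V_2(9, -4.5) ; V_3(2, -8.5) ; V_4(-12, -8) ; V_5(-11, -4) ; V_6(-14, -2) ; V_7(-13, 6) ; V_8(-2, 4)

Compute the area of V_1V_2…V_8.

227.75

Cross-terms: -18, -67.5, -118, -40, -34, -110, -40, -28  ⇒  Σ = -455.5
Area = |Σ|/2 = 227.75.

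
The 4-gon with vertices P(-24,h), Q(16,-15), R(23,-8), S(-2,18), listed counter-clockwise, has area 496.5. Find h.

Write out the shoelace sum; only the two edges meeting at P involve h:
2·Area = [((-2)·h − (-24)·18) + ((-24)·(-15) − 16·h)] + 615
       = -18·h + 1407 = 993
⇒ h = 23.

23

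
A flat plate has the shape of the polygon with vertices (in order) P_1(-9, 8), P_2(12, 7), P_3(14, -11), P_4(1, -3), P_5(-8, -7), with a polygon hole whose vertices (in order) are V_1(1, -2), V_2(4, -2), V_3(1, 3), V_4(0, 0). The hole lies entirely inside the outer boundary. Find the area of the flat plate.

279

Outer boundary:
Σ = (-159) + (-230) + (-31) + (-31) + (-127) = -578
Area = |Σ|/2 = 289.
Hole:
Apply Gauss's area formula: 2A = Σ (x_i·y_{i+1} − x_{i+1}·y_i), indices taken mod 4.
V_1→V_2: (1)(-2) − (4)(-2) = 6
V_2→V_3: (4)(3) − (1)(-2) = 14
V_3→V_4: (1)(0) − (0)(3) = 0
V_4→V_1: (0)(-2) − (1)(0) = 0
Σ = 20
Area = |Σ|/2 = 10.
Net area = 289 − 10 = 279.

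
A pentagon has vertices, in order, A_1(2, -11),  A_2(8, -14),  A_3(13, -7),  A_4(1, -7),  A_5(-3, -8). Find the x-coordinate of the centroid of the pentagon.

Apply the surveyor's formula. First the cross-terms c_i = x_i·y_{i+1} − x_{i+1}·y_i:
  60, 126, -84, -29, 49  ⇒  2A = 122, A = 61.
Then Σ (x_i + x_{i+1})·c_i = 2079, so x̄ = 2079 / (6·61) = 693/122.

693/122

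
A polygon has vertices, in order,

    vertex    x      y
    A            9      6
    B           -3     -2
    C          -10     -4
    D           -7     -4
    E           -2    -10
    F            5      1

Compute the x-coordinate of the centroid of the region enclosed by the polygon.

Apply the surveyor's formula. First the cross-terms c_i = x_i·y_{i+1} − x_{i+1}·y_i:
  0, -8, 12, 62, 48, 21  ⇒  2A = 135, A = 67.5.
Then Σ (x_i + x_{i+1})·c_i = -220, so x̄ = -220 / (6·67.5) = -44/81.

-44/81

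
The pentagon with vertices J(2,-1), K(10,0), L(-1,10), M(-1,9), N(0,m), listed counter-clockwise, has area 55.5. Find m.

0

The doubled signed area Σ (x_i y_{i+1} − x_{i+1} y_i) is linear in m.
With m=0 it equals 111; the coefficient of m is -3 (from the two edges through N).
So -3·m + 111 = 2·55.5 = 111 ⇒ m = 0.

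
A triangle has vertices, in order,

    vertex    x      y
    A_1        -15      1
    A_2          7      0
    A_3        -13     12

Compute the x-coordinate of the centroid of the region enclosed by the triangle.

-7

Apply the shoelace formula. First the cross-terms c_i = x_i·y_{i+1} − x_{i+1}·y_i:
  -7, 84, 167  ⇒  2A = 244, A = 122.
Then Σ (x_i + x_{i+1})·c_i = -5124, so x̄ = -5124 / (6·122) = -7.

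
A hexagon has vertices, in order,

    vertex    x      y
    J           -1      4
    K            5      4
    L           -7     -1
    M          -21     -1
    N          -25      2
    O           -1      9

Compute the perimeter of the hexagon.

|JK| = √((6)² + (0)²) = √36 = 6
|KL| = √((-12)² + (-5)²) = √169 = 13
|LM| = √((-14)² + (0)²) = √196 = 14
|MN| = √((-4)² + (3)²) = √25 = 5
|NO| = √((24)² + (7)²) = √625 = 25
|OJ| = √((0)² + (-5)²) = √25 = 5
Perimeter = 6 + 13 + 14 + 5 + 25 + 5 = 68.

68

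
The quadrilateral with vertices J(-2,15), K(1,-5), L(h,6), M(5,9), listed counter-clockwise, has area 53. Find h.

3

Write out the shoelace sum; only the two edges meeting at L involve h:
2·Area = [(1·6 − h·(-5)) + (h·9 − 5·6)] + 88
       = 14·h + 64 = 106
⇒ h = 3.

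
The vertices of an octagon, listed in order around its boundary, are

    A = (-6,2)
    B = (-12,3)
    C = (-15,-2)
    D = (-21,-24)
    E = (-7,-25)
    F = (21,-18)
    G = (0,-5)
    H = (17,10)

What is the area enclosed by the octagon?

Apply Gauss's area formula: 2A = Σ (x_i·y_{i+1} − x_{i+1}·y_i), indices taken mod 8.
A→B: (-6)(3) − (-12)(2) = 6
B→C: (-12)(-2) − (-15)(3) = 69
C→D: (-15)(-24) − (-21)(-2) = 318
D→E: (-21)(-25) − (-7)(-24) = 357
E→F: (-7)(-18) − (21)(-25) = 651
F→G: (21)(-5) − (0)(-18) = -105
G→H: (0)(10) − (17)(-5) = 85
H→A: (17)(2) − (-6)(10) = 94
Σ = 1475
Area = |Σ|/2 = 737.5.

737.5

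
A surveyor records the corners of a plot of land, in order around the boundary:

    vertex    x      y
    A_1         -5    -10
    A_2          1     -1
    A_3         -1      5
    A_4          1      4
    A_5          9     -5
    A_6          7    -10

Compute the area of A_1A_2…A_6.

103

Cross-terms: 15, 4, -9, -41, -55, -120  ⇒  Σ = -206
Area = |Σ|/2 = 103.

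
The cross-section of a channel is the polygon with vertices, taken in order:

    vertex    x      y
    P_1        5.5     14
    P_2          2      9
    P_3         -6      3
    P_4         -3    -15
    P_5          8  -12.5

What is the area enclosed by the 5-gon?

Cross-terms: 21.5, 60, 99, 157.5, 180.75  ⇒  Σ = 518.75
Area = |Σ|/2 = 259.375.

259.375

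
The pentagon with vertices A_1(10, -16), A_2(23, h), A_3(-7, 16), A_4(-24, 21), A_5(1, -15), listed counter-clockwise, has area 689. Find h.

Write out the shoelace sum; only the two edges meeting at A_2 involve h:
2·Area = [(10·h − 23·(-16)) + (23·16 − (-7)·h)] + 710
       = 17·h + 1446 = 1378
⇒ h = -4.

-4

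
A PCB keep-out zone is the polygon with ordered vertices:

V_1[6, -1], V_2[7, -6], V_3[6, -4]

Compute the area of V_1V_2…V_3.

1.5

Σ = (-29) + (8) + (18) = -3
Area = |Σ|/2 = 1.5.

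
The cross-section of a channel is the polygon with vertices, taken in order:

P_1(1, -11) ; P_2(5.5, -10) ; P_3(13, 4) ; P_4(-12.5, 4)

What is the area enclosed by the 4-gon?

219

P_1→P_2: (1)(-10) − (5.5)(-11) = 50.5
P_2→P_3: (5.5)(4) − (13)(-10) = 152
P_3→P_4: (13)(4) − (-12.5)(4) = 102
P_4→P_1: (-12.5)(-11) − (1)(4) = 133.5
Σ = 438
Area = |Σ|/2 = 219.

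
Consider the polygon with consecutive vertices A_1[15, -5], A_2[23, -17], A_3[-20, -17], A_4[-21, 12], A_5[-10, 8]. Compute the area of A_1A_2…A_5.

793

Apply Gauss's area formula: 2A = Σ (x_i·y_{i+1} − x_{i+1}·y_i), indices taken mod 5.
Σ = (-140) + (-731) + (-597) + (-48) + (-70) = -1586
Area = |Σ|/2 = 793.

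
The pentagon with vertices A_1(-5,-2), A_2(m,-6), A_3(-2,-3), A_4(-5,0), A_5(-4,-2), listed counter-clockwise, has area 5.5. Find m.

The doubled signed area Σ (x_i y_{i+1} − x_{i+1} y_i) is linear in m.
With m=0 it equals 11; the coefficient of m is -1 (from the two edges through A_2).
So -1·m + 11 = 2·5.5 = 11 ⇒ m = 0.

0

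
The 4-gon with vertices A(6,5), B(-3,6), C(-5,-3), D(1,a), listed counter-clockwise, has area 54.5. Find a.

Write out the shoelace sum; only the two edges meeting at D involve a:
2·Area = [((-5)·a − 1·(-3)) + (1·5 − 6·a)] + 90
       = -11·a + 98 = 109
⇒ a = -1.

-1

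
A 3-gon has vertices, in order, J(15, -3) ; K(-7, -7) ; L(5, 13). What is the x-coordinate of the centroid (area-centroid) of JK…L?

Apply the shoelace formula. First the cross-terms c_i = x_i·y_{i+1} − x_{i+1}·y_i:
  -126, -56, -210  ⇒  2A = -392, A = -196.
Then Σ (x_i + x_{i+1})·c_i = -5096, so x̄ = -5096 / (6·(-196)) = 13/3.

13/3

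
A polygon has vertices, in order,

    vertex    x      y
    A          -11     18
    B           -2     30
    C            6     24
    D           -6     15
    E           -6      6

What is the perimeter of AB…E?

62

|AB| = √((9)² + (12)²) = √225 = 15
|BC| = √((8)² + (-6)²) = √100 = 10
|CD| = √((-12)² + (-9)²) = √225 = 15
|DE| = √((0)² + (-9)²) = √81 = 9
|EA| = √((-5)² + (12)²) = √169 = 13
Perimeter = 15 + 10 + 15 + 9 + 13 = 62.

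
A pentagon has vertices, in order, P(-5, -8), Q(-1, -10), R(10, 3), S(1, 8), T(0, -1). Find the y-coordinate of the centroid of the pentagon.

Apply the surveyor's formula. First the cross-terms c_i = x_i·y_{i+1} − x_{i+1}·y_i:
  42, 97, 77, -1, -5  ⇒  2A = 210, A = 105.
Then Σ (y_i + y_{i+1})·c_i = -550, so ȳ = -550 / (6·105) = -55/63.

-55/63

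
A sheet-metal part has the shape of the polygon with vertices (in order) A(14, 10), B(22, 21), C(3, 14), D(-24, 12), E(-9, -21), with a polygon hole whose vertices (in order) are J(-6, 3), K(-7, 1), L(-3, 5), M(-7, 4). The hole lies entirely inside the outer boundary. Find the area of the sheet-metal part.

Outer boundary:
Apply the shoelace (surveyor's) formula: 2A = Σ (x_i·y_{i+1} − x_{i+1}·y_i), indices taken mod 5.
Cross-terms: 74, 245, 372, 612, 204  ⇒  Σ = 1507
Area = |Σ|/2 = 753.5.
Hole:
Apply the shoelace (surveyor's) formula: 2A = Σ (x_i·y_{i+1} − x_{i+1}·y_i), indices taken mod 4.
Σ = (15) + (-32) + (23) + (3) = 9
Area = |Σ|/2 = 4.5.
Net area = 753.5 − 4.5 = 749.

749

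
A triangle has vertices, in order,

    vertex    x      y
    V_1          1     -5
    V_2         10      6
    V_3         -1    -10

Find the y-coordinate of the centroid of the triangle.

-3

Apply the shoelace formula. First the cross-terms c_i = x_i·y_{i+1} − x_{i+1}·y_i:
  56, -94, 15  ⇒  2A = -23, A = -11.5.
Then Σ (y_i + y_{i+1})·c_i = 207, so ȳ = 207 / (6·(-11.5)) = -3.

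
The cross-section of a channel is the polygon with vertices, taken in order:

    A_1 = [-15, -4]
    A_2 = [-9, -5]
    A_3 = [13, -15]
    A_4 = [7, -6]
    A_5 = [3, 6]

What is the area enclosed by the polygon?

Apply the shoelace (surveyor's) formula: 2A = Σ (x_i·y_{i+1} − x_{i+1}·y_i), indices taken mod 5.
Σ = (39) + (200) + (27) + (60) + (78) = 404
Area = |Σ|/2 = 202.

202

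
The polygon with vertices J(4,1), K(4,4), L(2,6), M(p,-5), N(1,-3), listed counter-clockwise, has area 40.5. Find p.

-5

Write out the shoelace sum; only the two edges meeting at M involve p:
2·Area = [(2·(-5) − p·6) + (p·(-3) − 1·(-5))] + 41
       = -9·p + 36 = 81
⇒ p = -5.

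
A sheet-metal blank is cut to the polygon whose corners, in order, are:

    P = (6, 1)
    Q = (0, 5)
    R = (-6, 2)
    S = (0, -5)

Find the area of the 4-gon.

60

Σ = (30) + (30) + (30) + (30) = 120
Area = |Σ|/2 = 60.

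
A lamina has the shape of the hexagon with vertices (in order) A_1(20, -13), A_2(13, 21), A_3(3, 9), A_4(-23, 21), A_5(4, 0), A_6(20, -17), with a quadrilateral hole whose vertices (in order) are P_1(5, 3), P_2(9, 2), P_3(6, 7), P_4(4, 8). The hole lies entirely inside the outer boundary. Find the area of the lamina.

407.5

Outer boundary:
Apply the shoelace formula: 2A = Σ (x_i·y_{i+1} − x_{i+1}·y_i), indices taken mod 6.
Σ = (589) + (54) + (270) + (-84) + (-68) + (80) = 841
Area = |Σ|/2 = 420.5.
Hole:
Apply the shoelace (surveyor's) formula: 2A = Σ (x_i·y_{i+1} − x_{i+1}·y_i), indices taken mod 4.
Σ = (-17) + (51) + (20) + (-28) = 26
Area = |Σ|/2 = 13.
Net area = 420.5 − 13 = 407.5.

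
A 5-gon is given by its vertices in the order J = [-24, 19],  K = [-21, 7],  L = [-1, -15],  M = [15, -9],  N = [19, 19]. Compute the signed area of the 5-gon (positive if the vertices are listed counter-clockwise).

1030

Apply Gauss's area formula: 2A = Σ (x_i·y_{i+1} − x_{i+1}·y_i), indices taken mod 5.
Σ = (231) + (322) + (234) + (456) + (817) = 2060
Signed area = Σ/2 = 1030 (positive ⇒ counter-clockwise traversal).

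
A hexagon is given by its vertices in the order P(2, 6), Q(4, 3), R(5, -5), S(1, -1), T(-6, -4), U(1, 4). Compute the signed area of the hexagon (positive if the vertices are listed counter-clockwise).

-42.5

Cross-terms: -18, -35, 0, -10, -20, -2  ⇒  Σ = -85
Signed area = Σ/2 = -42.5 (negative ⇒ clockwise traversal).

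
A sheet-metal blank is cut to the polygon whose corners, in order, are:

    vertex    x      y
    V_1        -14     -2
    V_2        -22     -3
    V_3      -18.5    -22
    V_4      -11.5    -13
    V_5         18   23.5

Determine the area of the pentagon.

Σ = (-2) + (428.5) + (-12.5) + (-36.25) + (293) = 670.75
Area = |Σ|/2 = 335.375.

335.375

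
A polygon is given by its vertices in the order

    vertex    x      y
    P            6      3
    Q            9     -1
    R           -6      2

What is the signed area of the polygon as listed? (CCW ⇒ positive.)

-25.5

Σ = (-33) + (12) + (-30) = -51
Signed area = Σ/2 = -25.5 (negative ⇒ clockwise traversal).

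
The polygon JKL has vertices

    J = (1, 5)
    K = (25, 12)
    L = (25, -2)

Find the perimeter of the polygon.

64

|JK| = √((24)² + (7)²) = √625 = 25
|KL| = √((0)² + (-14)²) = √196 = 14
|LJ| = √((-24)² + (7)²) = √625 = 25
Perimeter = 25 + 14 + 25 = 64.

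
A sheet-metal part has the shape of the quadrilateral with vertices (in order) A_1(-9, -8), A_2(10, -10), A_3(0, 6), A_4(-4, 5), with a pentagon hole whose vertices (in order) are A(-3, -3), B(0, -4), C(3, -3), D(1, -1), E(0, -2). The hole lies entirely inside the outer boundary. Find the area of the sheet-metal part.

Outer boundary:
Apply the shoelace formula: 2A = Σ (x_i·y_{i+1} − x_{i+1}·y_i), indices taken mod 4.
Cross-terms: 170, 60, 24, 77  ⇒  Σ = 331
Area = |Σ|/2 = 165.5.
Hole:
Σ = (12) + (12) + (0) + (-2) + (-6) = 16
Area = |Σ|/2 = 8.
Net area = 165.5 − 8 = 157.5.

157.5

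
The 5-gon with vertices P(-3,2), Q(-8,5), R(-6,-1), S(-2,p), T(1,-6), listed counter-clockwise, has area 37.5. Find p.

-6

Write out the shoelace sum; only the two edges meeting at S involve p:
2·Area = [((-6)·p − (-2)·(-1)) + ((-2)·(-6) − 1·p)] + 23
       = -7·p + 33 = 75
⇒ p = -6.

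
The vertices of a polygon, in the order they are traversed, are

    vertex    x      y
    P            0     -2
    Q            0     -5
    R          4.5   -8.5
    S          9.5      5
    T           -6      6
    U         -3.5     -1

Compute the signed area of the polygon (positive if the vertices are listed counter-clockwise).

123.375

Apply the shoelace formula: 2A = Σ (x_i·y_{i+1} − x_{i+1}·y_i), indices taken mod 6.
P→Q: (0)(-5) − (0)(-2) = 0
Q→R: (0)(-8.5) − (4.5)(-5) = 22.5
R→S: (4.5)(5) − (9.5)(-8.5) = 103.25
S→T: (9.5)(6) − (-6)(5) = 87
T→U: (-6)(-1) − (-3.5)(6) = 27
U→P: (-3.5)(-2) − (0)(-1) = 7
Σ = 246.75
Signed area = Σ/2 = 123.375 (positive ⇒ counter-clockwise traversal).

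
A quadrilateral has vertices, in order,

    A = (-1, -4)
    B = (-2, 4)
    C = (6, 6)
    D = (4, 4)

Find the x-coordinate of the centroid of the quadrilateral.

0.8

Apply Gauss's area formula. First the cross-terms c_i = x_i·y_{i+1} − x_{i+1}·y_i:
  -12, -36, 0, -12  ⇒  2A = -60, A = -30.
Then Σ (x_i + x_{i+1})·c_i = -144, so x̄ = -144 / (6·(-30)) = 0.8.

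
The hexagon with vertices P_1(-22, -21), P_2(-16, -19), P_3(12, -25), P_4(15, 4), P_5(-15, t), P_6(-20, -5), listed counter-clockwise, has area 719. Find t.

The doubled signed area Σ (x_i y_{i+1} − x_{i+1} y_i) is linear in t.
With t=0 it equals 1578; the coefficient of t is 35 (from the two edges through P_5).
So 35·t + 1578 = 2·719 = 1438 ⇒ t = -4.

-4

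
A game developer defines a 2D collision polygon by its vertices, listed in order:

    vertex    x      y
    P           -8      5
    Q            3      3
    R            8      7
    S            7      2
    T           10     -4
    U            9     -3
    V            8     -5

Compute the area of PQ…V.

69

Apply Gauss's area formula: 2A = Σ (x_i·y_{i+1} − x_{i+1}·y_i), indices taken mod 7.
P→Q: (-8)(3) − (3)(5) = -39
Q→R: (3)(7) − (8)(3) = -3
R→S: (8)(2) − (7)(7) = -33
S→T: (7)(-4) − (10)(2) = -48
T→U: (10)(-3) − (9)(-4) = 6
U→V: (9)(-5) − (8)(-3) = -21
V→P: (8)(5) − (-8)(-5) = 0
Σ = -138
Area = |Σ|/2 = 69.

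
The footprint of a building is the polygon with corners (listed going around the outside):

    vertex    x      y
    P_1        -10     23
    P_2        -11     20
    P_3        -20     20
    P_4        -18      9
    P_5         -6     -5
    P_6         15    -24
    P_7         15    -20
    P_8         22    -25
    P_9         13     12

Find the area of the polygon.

954.5

Apply the shoelace formula: 2A = Σ (x_i·y_{i+1} − x_{i+1}·y_i), indices taken mod 9.
Σ = (53) + (180) + (180) + (144) + (219) + (60) + (65) + (589) + (419) = 1909
Area = |Σ|/2 = 954.5.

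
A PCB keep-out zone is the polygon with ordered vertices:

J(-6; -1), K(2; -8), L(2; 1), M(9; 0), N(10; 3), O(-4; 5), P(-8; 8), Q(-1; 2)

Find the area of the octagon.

Apply the shoelace (surveyor's) formula: 2A = Σ (x_i·y_{i+1} − x_{i+1}·y_i), indices taken mod 8.
Σ = (50) + (18) + (-9) + (27) + (62) + (8) + (-8) + (13) = 161
Area = |Σ|/2 = 80.5.

80.5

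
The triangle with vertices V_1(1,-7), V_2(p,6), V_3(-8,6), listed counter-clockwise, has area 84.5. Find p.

5

Write out the shoelace sum; only the two edges meeting at V_2 involve p:
2·Area = [(1·6 − p·(-7)) + (p·6 − (-8)·6)] + 50
       = 13·p + 104 = 169
⇒ p = 5.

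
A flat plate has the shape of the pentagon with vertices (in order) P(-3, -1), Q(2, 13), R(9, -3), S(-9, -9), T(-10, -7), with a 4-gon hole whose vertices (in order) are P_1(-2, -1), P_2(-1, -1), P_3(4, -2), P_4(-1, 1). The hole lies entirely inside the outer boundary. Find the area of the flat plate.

147

Outer boundary:
Σ = (-37) + (-123) + (-108) + (-27) + (-11) = -306
Area = |Σ|/2 = 153.
Hole:
Apply the shoelace formula: 2A = Σ (x_i·y_{i+1} − x_{i+1}·y_i), indices taken mod 4.
Σ = (1) + (6) + (2) + (3) = 12
Area = |Σ|/2 = 6.
Net area = 153 − 6 = 147.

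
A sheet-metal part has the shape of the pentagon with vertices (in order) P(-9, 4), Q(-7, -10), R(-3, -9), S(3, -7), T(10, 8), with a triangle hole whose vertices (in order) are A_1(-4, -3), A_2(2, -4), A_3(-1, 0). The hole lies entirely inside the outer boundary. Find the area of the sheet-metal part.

192

Outer boundary:
Apply the shoelace formula: 2A = Σ (x_i·y_{i+1} − x_{i+1}·y_i), indices taken mod 5.
Σ = (118) + (33) + (48) + (94) + (112) = 405
Area = |Σ|/2 = 202.5.
Hole:
A_1→A_2: (-4)(-4) − (2)(-3) = 22
A_2→A_3: (2)(0) − (-1)(-4) = -4
A_3→A_1: (-1)(-3) − (-4)(0) = 3
Σ = 21
Area = |Σ|/2 = 10.5.
Net area = 202.5 − 10.5 = 192.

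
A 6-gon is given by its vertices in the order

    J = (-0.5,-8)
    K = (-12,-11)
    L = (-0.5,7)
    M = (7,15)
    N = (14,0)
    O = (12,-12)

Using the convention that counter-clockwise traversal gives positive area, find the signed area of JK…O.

Σ = (-90.5) + (-89.5) + (-56.5) + (-210) + (-168) + (-102) = -716.5
Signed area = Σ/2 = -358.25 (negative ⇒ clockwise traversal).

-358.25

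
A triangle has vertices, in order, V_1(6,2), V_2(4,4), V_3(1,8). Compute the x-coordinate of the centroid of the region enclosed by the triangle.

Apply the shoelace formula. First the cross-terms c_i = x_i·y_{i+1} − x_{i+1}·y_i:
  16, 28, -46  ⇒  2A = -2, A = -1.
Then Σ (x_i + x_{i+1})·c_i = -22, so x̄ = -22 / (6·(-1)) = 11/3.

11/3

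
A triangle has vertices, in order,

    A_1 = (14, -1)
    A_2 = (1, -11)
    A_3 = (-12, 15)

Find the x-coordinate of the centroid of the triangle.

Apply the surveyor's formula. First the cross-terms c_i = x_i·y_{i+1} − x_{i+1}·y_i:
  -153, -117, -198  ⇒  2A = -468, A = -234.
Then Σ (x_i + x_{i+1})·c_i = -1404, so x̄ = -1404 / (6·(-234)) = 1.

1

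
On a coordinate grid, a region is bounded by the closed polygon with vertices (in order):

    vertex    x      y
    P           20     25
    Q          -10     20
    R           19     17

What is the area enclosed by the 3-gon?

117.5

Apply the shoelace formula: 2A = Σ (x_i·y_{i+1} − x_{i+1}·y_i), indices taken mod 3.
P→Q: (20)(20) − (-10)(25) = 650
Q→R: (-10)(17) − (19)(20) = -550
R→P: (19)(25) − (20)(17) = 135
Σ = 235
Area = |Σ|/2 = 117.5.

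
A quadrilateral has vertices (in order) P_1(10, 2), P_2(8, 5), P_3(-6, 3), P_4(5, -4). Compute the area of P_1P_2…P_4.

73.5

Apply the surveyor's formula: 2A = Σ (x_i·y_{i+1} − x_{i+1}·y_i), indices taken mod 4.
P_1→P_2: (10)(5) − (8)(2) = 34
P_2→P_3: (8)(3) − (-6)(5) = 54
P_3→P_4: (-6)(-4) − (5)(3) = 9
P_4→P_1: (5)(2) − (10)(-4) = 50
Σ = 147
Area = |Σ|/2 = 73.5.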